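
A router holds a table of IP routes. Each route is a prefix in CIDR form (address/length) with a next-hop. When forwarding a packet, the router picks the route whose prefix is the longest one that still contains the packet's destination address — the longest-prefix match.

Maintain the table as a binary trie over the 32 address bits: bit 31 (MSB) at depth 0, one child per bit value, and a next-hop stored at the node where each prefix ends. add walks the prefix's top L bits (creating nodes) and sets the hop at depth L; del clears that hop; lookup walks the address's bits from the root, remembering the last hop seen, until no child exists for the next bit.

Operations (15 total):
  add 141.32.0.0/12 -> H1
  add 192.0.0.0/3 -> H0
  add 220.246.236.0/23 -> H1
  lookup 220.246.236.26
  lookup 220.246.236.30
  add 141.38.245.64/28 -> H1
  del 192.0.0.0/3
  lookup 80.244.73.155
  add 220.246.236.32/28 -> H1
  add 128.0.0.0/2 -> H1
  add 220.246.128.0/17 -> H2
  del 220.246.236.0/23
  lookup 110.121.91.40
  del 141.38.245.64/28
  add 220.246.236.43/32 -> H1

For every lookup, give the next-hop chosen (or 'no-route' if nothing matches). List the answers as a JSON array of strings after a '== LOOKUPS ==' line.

Process each operation:
  add 141.32.0.0/12 -> H1 at depth 12
  add 192.0.0.0/3 -> H0 at depth 3
  add 220.246.236.0/23 -> H1 at depth 23
  lookup 220.246.236.26: bits 11011100111101101110110 walk d0:-→d1:-→d2:-→d3:H0→d4:-→d5:-→d6:-→d7:-→d8:-→d9:-→d10:-→d11:-→d12:-→d13:-→d14:-→d15:-→d16:-→d17:-→d18:-→d19:-→d20:-→d21:-→d22:-→d23:H1 -> H1
  lookup 220.246.236.30: bits 11011100111101101110110 walk d0:-→d1:-→d2:-→d3:H0→d4:-→d5:-→d6:-→d7:-→d8:-→d9:-→d10:-→d11:-→d12:-→d13:-→d14:-→d15:-→d16:-→d17:-→d18:-→d19:-→d20:-→d21:-→d22:-→d23:H1 -> H1
  add 141.38.245.64/28 -> H1 at depth 28
  del 192.0.0.0/3 (clear depth 3)
  lookup 80.244.73.155: bits ε walk d0:- -> no-route
  add 220.246.236.32/28 -> H1 at depth 28
  add 128.0.0.0/2 -> H1 at depth 2
  add 220.246.128.0/17 -> H2 at depth 17
  del 220.246.236.0/23 (clear depth 23)
  lookup 110.121.91.40: bits ε walk d0:- -> no-route
  del 141.38.245.64/28 (clear depth 28)
  add 220.246.236.43/32 -> H1 at depth 32

== LOOKUPS ==
["H1","H1","no-route","no-route"]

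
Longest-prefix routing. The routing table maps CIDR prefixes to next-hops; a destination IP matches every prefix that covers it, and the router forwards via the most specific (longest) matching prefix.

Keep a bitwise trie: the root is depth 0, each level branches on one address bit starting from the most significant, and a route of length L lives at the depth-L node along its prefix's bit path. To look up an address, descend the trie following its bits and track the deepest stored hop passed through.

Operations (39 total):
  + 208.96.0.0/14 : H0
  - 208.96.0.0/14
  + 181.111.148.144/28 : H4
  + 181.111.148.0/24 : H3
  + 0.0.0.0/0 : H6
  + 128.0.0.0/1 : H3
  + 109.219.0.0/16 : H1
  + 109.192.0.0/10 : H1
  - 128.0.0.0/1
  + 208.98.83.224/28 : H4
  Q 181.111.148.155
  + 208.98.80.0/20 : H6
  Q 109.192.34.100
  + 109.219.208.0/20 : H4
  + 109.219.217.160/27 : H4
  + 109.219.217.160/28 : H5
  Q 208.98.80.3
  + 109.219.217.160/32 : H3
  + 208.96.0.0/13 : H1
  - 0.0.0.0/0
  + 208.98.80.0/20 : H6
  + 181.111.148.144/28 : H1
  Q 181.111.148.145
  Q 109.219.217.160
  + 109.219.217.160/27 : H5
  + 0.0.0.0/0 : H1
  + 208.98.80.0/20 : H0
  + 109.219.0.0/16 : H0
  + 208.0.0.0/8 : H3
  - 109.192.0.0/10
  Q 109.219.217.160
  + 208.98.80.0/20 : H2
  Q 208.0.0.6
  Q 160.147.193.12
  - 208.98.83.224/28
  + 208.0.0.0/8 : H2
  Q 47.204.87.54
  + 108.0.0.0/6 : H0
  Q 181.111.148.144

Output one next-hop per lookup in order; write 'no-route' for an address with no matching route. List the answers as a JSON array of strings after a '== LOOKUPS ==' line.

Apply in order:
  add 208.96.0.0/14 -> H0 at depth 14
  - 208.96.0.0/14 clear@14
  add 181.111.148.144/28 -> H4 at depth 28
  add 181.111.148.0/24 -> H3 at depth 24
  add 0.0.0.0/0 -> H6 at depth 0
  add 128.0.0.0/1 -> H3 at depth 1
  add 109.219.0.0/16 -> H1 at depth 16
  add 109.192.0.0/10 -> H1 at depth 10
  - 128.0.0.0/1 clear@1
  add 208.98.83.224/28 -> H4 at depth 28
  lookup 181.111.148.155: bits 1011010101101111100101001001 walk d0:H6→d1:-→d2:-→d3:-→d4:-→d5:-→d6:-→d7:-→d8:-→d9:-→d10:-→d11:-→d12:-→d13:-→d14:-→d15:-→d16:-→d17:-→d18:-→d19:-→d20:-→d21:-→d22:-→d23:-→d24:H3→d25:-→d26:-→d27:-→d28:H4 -> H4
  add 208.98.80.0/20 -> H6 at depth 20
  lookup 109.192.34.100: bits 01101101110 walk d0:H6→d1:-→d2:-→d3:-→d4:-→d5:-→d6:-→d7:-→d8:-→d9:-→d10:H1→d11:- -> H1
  add 109.219.208.0/20 -> H4 at depth 20
  add 109.219.217.160/27 -> H4 at depth 27
  add 109.219.217.160/28 -> H5 at depth 28
  lookup 208.98.80.3: bits 1101000001100010010100 walk d0:H6→d1:-→d2:-→d3:-→d4:-→d5:-→d6:-→d7:-→d8:-→d9:-→d10:-→d11:-→d12:-→d13:-→d14:-→d15:-→d16:-→d17:-→d18:-→d19:-→d20:H6→d21:-→d22:- -> H6
  add 109.219.217.160/32 -> H3 at depth 32
  add 208.96.0.0/13 -> H1 at depth 13
  - 0.0.0.0/0 clear@0
  add 208.98.80.0/20 -> H6 at depth 20
  add 181.111.148.144/28 -> H1 at depth 28
  lookup 181.111.148.145: bits 1011010101101111100101001001 walk d0:-→d1:-→d2:-→d3:-→d4:-→d5:-→d6:-→d7:-→d8:-→d9:-→d10:-→d11:-→d12:-→d13:-→d14:-→d15:-→d16:-→d17:-→d18:-→d19:-→d20:-→d21:-→d22:-→d23:-→d24:H3→d25:-→d26:-→d27:-→d28:H1 -> H1
  lookup 109.219.217.160: bits 01101101110110111101100110100000 walk d0:-→d1:-→d2:-→d3:-→d4:-→d5:-→d6:-→d7:-→d8:-→d9:-→d10:H1→d11:-→d12:-→d13:-→d14:-→d15:-→d16:H1→d17:-→d18:-→d19:-→d20:H4→d21:-→d22:-→d23:-→d24:-→d25:-→d26:-→d27:H4→d28:H5→d29:-→d30:-→d31:-→d32:H3 -> H3
  add 109.219.217.160/27 -> H5 at depth 27
  add 0.0.0.0/0 -> H1 at depth 0
  add 208.98.80.0/20 -> H0 at depth 20
  add 109.219.0.0/16 -> H0 at depth 16
  add 208.0.0.0/8 -> H3 at depth 8
  - 109.192.0.0/10 clear@10
  lookup 109.219.217.160: bits 01101101110110111101100110100000 walk d0:H1→d1:-→d2:-→d3:-→d4:-→d5:-→d6:-→d7:-→d8:-→d9:-→d10:-→d11:-→d12:-→d13:-→d14:-→d15:-→d16:H0→d17:-→d18:-→d19:-→d20:H4→d21:-→d22:-→d23:-→d24:-→d25:-→d26:-→d27:H5→d28:H5→d29:-→d30:-→d31:-→d32:H3 -> H3
  add 208.98.80.0/20 -> H2 at depth 20
  lookup 208.0.0.6: bits 110100000 walk d0:H1→d1:-→d2:-→d3:-→d4:-→d5:-→d6:-→d7:-→d8:H3→d9:- -> H3
  lookup 160.147.193.12: bits 101 walk d0:H1→d1:-→d2:-→d3:- -> H1
  - 208.98.83.224/28 clear@28
  add 208.0.0.0/8 -> H2 at depth 8
  lookup 47.204.87.54: bits 0 walk d0:H1→d1:- -> H1
  add 108.0.0.0/6 -> H0 at depth 6
  lookup 181.111.148.144: bits 1011010101101111100101001001 walk d0:H1→d1:-→d2:-→d3:-→d4:-→d5:-→d6:-→d7:-→d8:-→d9:-→d10:-→d11:-→d12:-→d13:-→d14:-→d15:-→d16:-→d17:-→d18:-→d19:-→d20:-→d21:-→d22:-→d23:-→d24:H3→d25:-→d26:-→d27:-→d28:H1 -> H1

== LOOKUPS ==
["H4","H1","H6","H1","H3","H3","H3","H1","H1","H1"]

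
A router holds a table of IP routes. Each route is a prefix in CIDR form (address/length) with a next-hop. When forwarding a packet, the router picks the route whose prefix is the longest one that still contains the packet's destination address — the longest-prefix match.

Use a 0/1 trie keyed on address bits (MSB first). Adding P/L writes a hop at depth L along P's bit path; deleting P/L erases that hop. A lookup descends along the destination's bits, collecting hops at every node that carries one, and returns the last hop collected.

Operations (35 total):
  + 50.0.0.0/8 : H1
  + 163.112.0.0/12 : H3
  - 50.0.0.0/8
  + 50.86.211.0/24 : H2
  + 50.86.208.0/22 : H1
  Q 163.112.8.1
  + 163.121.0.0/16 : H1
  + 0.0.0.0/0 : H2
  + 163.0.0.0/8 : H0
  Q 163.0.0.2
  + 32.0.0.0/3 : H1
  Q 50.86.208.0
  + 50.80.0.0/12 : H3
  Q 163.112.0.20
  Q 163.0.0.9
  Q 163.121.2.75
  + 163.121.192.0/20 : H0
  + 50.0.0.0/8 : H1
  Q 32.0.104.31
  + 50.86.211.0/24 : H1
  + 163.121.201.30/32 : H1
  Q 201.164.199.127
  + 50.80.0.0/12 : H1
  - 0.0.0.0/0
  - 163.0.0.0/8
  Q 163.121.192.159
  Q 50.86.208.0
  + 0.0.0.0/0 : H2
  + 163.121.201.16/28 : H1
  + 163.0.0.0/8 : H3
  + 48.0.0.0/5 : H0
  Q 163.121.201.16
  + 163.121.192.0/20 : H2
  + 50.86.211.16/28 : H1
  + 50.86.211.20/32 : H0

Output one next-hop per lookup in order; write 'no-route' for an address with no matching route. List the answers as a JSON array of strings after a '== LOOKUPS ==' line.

Trace:
  + 50.0.0.0/8 (H1) depth=8
  + 163.112.0.0/12 (H3) depth=12
  - 50.0.0.0/8 clear@8
  + 50.86.211.0/24 (H2) depth=24
  + 50.86.208.0/22 (H1) depth=22
  Q 163.112.8.1: descend 101000110111 ; hops seen [H3] ; pick H3
  + 163.121.0.0/16 (H1) depth=16
  + 0.0.0.0/0 (H2) depth=0
  + 163.0.0.0/8 (H0) depth=8
  Q 163.0.0.2: descend 101000110 ; hops seen [H2,H0] ; pick H0
  + 32.0.0.0/3 (H1) depth=3
  Q 50.86.208.0: descend 0011001001010110110100 ; hops seen [H2,H1,H1] ; pick H1
  + 50.80.0.0/12 (H3) depth=12
  Q 163.112.0.20: descend 101000110111 ; hops seen [H2,H0,H3] ; pick H3
  Q 163.0.0.9: descend 101000110 ; hops seen [H2,H0] ; pick H0
  Q 163.121.2.75: descend 1010001101111001 ; hops seen [H2,H0,H3,H1] ; pick H1
  + 163.121.192.0/20 (H0) depth=20
  + 50.0.0.0/8 (H1) depth=8
  Q 32.0.104.31: descend 001 ; hops seen [H2,H1] ; pick H1
  + 50.86.211.0/24 (H1) depth=24
  + 163.121.201.30/32 (H1) depth=32
  Q 201.164.199.127: descend 1 ; hops seen [H2] ; pick H2
  + 50.80.0.0/12 (H1) depth=12
  - 0.0.0.0/0 clear@0
  - 163.0.0.0/8 clear@8
  Q 163.121.192.159: descend 10100011011110011100 ; hops seen [H3,H1,H0] ; pick H0
  Q 50.86.208.0: descend 0011001001010110110100 ; hops seen [H1,H1,H1,H1] ; pick H1
  + 0.0.0.0/0 (H2) depth=0
  + 163.121.201.16/28 (H1) depth=28
  + 163.0.0.0/8 (H3) depth=8
  + 48.0.0.0/5 (H0) depth=5
  Q 163.121.201.16: descend 1010001101111001110010010001 ; hops seen [H2,H3,H3,H1,H0,H1] ; pick H1
  + 163.121.192.0/20 (H2) depth=20
  + 50.86.211.16/28 (H1) depth=28
  + 50.86.211.20/32 (H0) depth=32

== LOOKUPS ==
["H3","H0","H1","H3","H0","H1","H1","H2","H0","H1","H1"]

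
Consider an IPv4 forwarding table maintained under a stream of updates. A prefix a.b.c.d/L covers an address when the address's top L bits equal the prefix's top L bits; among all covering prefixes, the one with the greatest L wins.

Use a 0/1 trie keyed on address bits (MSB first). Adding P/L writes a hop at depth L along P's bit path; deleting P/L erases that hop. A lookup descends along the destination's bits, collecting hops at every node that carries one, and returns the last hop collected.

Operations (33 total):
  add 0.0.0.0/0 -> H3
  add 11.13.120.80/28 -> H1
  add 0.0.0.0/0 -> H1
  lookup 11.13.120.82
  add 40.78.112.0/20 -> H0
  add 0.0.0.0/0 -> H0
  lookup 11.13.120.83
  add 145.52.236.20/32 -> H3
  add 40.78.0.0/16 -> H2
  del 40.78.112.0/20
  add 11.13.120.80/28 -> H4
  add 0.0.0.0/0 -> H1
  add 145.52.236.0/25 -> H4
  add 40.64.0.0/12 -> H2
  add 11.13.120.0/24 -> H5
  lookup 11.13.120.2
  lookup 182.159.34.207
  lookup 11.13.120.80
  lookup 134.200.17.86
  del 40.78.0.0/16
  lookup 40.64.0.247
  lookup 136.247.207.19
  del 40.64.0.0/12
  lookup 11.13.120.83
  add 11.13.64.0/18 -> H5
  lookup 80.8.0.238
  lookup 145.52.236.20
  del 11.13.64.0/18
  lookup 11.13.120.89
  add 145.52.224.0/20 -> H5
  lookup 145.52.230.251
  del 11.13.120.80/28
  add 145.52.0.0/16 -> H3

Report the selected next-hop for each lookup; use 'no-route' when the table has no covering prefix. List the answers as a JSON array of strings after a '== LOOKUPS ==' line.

Apply in order:
  + 0.0.0.0/0 (H3) depth=0
  + 11.13.120.80/28 (H1) depth=28
  + 0.0.0.0/0 (H1) depth=0
  Q 11.13.120.82: descend 0000101100001101011110000101 ; hops seen [H1,H1] ; pick H1
  + 40.78.112.0/20 (H0) depth=20
  + 0.0.0.0/0 (H0) depth=0
  Q 11.13.120.83: descend 0000101100001101011110000101 ; hops seen [H0,H1] ; pick H1
  + 145.52.236.20/32 (H3) depth=32
  + 40.78.0.0/16 (H2) depth=16
  - 40.78.112.0/20 clear@20
  + 11.13.120.80/28 (H4) depth=28
  + 0.0.0.0/0 (H1) depth=0
  + 145.52.236.0/25 (H4) depth=25
  + 40.64.0.0/12 (H2) depth=12
  + 11.13.120.0/24 (H5) depth=24
  Q 11.13.120.2: descend 0000101100001101011110000 ; hops seen [H1,H5] ; pick H5
  Q 182.159.34.207: descend 10 ; hops seen [H1] ; pick H1
  Q 11.13.120.80: descend 0000101100001101011110000101 ; hops seen [H1,H5,H4] ; pick H4
  Q 134.200.17.86: descend 100 ; hops seen [H1] ; pick H1
  - 40.78.0.0/16 clear@16
  Q 40.64.0.247: descend 001010000100 ; hops seen [H1,H2] ; pick H2
  Q 136.247.207.19: descend 100 ; hops seen [H1] ; pick H1
  - 40.64.0.0/12 clear@12
  Q 11.13.120.83: descend 0000101100001101011110000101 ; hops seen [H1,H5,H4] ; pick H4
  + 11.13.64.0/18 (H5) depth=18
  Q 80.8.0.238: descend 0 ; hops seen [H1] ; pick H1
  Q 145.52.236.20: descend 10010001001101001110110000010100 ; hops seen [H1,H4,H3] ; pick H3
  - 11.13.64.0/18 clear@18
  Q 11.13.120.89: descend 0000101100001101011110000101 ; hops seen [H1,H5,H4] ; pick H4
  + 145.52.224.0/20 (H5) depth=20
  Q 145.52.230.251: descend 10010001001101001110 ; hops seen [H1,H5] ; pick H5
  - 11.13.120.80/28 clear@28
  + 145.52.0.0/16 (H3) depth=16

== LOOKUPS ==
["H1","H1","H5","H1","H4","H1","H2","H1","H4","H1","H3","H4","H5"]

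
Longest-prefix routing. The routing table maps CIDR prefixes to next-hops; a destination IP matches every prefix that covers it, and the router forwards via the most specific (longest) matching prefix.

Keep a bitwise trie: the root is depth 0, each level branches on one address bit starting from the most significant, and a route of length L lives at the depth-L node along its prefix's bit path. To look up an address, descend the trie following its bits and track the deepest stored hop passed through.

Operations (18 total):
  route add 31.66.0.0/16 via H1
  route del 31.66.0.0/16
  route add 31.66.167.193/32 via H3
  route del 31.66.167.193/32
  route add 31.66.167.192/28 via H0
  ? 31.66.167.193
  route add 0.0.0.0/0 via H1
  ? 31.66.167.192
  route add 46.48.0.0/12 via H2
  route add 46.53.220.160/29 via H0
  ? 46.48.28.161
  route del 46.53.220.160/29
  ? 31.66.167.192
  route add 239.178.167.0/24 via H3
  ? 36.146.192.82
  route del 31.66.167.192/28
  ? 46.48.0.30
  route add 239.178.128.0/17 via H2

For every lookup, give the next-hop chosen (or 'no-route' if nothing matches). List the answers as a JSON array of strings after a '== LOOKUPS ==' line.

Process each operation:
  + 31.66.0.0/16 (H1) depth=16
  - 31.66.0.0/16 clear@16
  + 31.66.167.193/32 (H3) depth=32
  - 31.66.167.193/32 clear@32
  + 31.66.167.192/28 (H0) depth=28
  ? 31.66.167.193  path d0:-→d1:-→d2:-→d3:-→d4:-→d5:-→d6:-→d7:-→d8:-→d9:-→d10:-→d11:-→d12:-→d13:-→d14:-→d15:-→d16:-→d17:-→d18:-→d19:-→d20:-→d21:-→d22:-→d23:-→d24:-→d25:-→d26:-→d27:-→d28:H0→d29:-→d30:-→d31:-→d32:-  best=H0
  + 0.0.0.0/0 (H1) depth=0
  ? 31.66.167.192  path d0:H1→d1:-→d2:-→d3:-→d4:-→d5:-→d6:-→d7:-→d8:-→d9:-→d10:-→d11:-→d12:-→d13:-→d14:-→d15:-→d16:-→d17:-→d18:-→d19:-→d20:-→d21:-→d22:-→d23:-→d24:-→d25:-→d26:-→d27:-→d28:H0→d29:-→d30:-→d31:-  best=H0
  + 46.48.0.0/12 (H2) depth=12
  + 46.53.220.160/29 (H0) depth=29
  ? 46.48.28.161  path d0:H1→d1:-→d2:-→d3:-→d4:-→d5:-→d6:-→d7:-→d8:-→d9:-→d10:-→d11:-→d12:H2→d13:-  best=H2
  - 46.53.220.160/29 clear@29
  ? 31.66.167.192  path d0:H1→d1:-→d2:-→d3:-→d4:-→d5:-→d6:-→d7:-→d8:-→d9:-→d10:-→d11:-→d12:-→d13:-→d14:-→d15:-→d16:-→d17:-→d18:-→d19:-→d20:-→d21:-→d22:-→d23:-→d24:-→d25:-→d26:-→d27:-→d28:H0→d29:-→d30:-→d31:-  best=H0
  + 239.178.167.0/24 (H3) depth=24
  ? 36.146.192.82  path d0:H1→d1:-→d2:-→d3:-→d4:-  best=H1
  - 31.66.167.192/28 clear@28
  ? 46.48.0.30  path d0:H1→d1:-→d2:-→d3:-→d4:-→d5:-→d6:-→d7:-→d8:-→d9:-→d10:-→d11:-→d12:H2→d13:-  best=H2
  + 239.178.128.0/17 (H2) depth=17

== LOOKUPS ==
["H0","H0","H2","H0","H1","H2"]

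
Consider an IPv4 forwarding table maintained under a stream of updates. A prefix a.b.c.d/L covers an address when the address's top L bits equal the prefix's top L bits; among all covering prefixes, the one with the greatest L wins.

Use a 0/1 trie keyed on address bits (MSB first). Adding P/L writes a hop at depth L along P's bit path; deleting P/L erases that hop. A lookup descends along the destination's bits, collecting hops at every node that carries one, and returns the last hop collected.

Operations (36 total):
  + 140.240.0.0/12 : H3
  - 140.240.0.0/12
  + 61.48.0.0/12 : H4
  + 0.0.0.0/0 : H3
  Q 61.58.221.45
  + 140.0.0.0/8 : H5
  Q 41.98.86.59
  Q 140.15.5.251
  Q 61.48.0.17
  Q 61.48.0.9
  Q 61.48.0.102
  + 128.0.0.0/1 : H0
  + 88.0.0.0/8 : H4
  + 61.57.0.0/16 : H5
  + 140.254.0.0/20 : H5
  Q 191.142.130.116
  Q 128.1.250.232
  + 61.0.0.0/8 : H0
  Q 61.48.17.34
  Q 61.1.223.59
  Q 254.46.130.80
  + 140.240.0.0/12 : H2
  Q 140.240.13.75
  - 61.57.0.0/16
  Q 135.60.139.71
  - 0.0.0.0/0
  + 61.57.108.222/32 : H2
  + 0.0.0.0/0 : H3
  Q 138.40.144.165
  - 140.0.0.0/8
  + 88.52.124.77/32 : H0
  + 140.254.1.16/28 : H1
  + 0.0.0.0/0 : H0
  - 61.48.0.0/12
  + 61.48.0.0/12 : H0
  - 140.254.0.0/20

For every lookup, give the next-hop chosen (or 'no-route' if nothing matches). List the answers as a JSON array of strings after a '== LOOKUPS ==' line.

Apply in order:
  add 140.240.0.0/12 -> H3 at depth 12
  del 140.240.0.0/12 (clear depth 12)
  add 61.48.0.0/12 -> H4 at depth 12
  add 0.0.0.0/0 -> H3 at depth 0
  lookup 61.58.221.45: bits 001111010011 walk d0:H3→d1:-→d2:-→d3:-→d4:-→d5:-→d6:-→d7:-→d8:-→d9:-→d10:-→d11:-→d12:H4 -> H4
  add 140.0.0.0/8 -> H5 at depth 8
  lookup 41.98.86.59: bits 001 walk d0:H3→d1:-→d2:-→d3:- -> H3
  lookup 140.15.5.251: bits 10001100 walk d0:H3→d1:-→d2:-→d3:-→d4:-→d5:-→d6:-→d7:-→d8:H5 -> H5
  lookup 61.48.0.17: bits 001111010011 walk d0:H3→d1:-→d2:-→d3:-→d4:-→d5:-→d6:-→d7:-→d8:-→d9:-→d10:-→d11:-→d12:H4 -> H4
  lookup 61.48.0.9: bits 001111010011 walk d0:H3→d1:-→d2:-→d3:-→d4:-→d5:-→d6:-→d7:-→d8:-→d9:-→d10:-→d11:-→d12:H4 -> H4
  lookup 61.48.0.102: bits 001111010011 walk d0:H3→d1:-→d2:-→d3:-→d4:-→d5:-→d6:-→d7:-→d8:-→d9:-→d10:-→d11:-→d12:H4 -> H4
  add 128.0.0.0/1 -> H0 at depth 1
  add 88.0.0.0/8 -> H4 at depth 8
  add 61.57.0.0/16 -> H5 at depth 16
  add 140.254.0.0/20 -> H5 at depth 20
  lookup 191.142.130.116: bits 10 walk d0:H3→d1:H0→d2:- -> H0
  lookup 128.1.250.232: bits 1000 walk d0:H3→d1:H0→d2:-→d3:-→d4:- -> H0
  add 61.0.0.0/8 -> H0 at depth 8
  lookup 61.48.17.34: bits 001111010011 walk d0:H3→d1:-→d2:-→d3:-→d4:-→d5:-→d6:-→d7:-→d8:H0→d9:-→d10:-→d11:-→d12:H4 -> H4
  lookup 61.1.223.59: bits 0011110100 walk d0:H3→d1:-→d2:-→d3:-→d4:-→d5:-→d6:-→d7:-→d8:H0→d9:-→d10:- -> H0
  lookup 254.46.130.80: bits 1 walk d0:H3→d1:H0 -> H0
  add 140.240.0.0/12 -> H2 at depth 12
  lookup 140.240.13.75: bits 100011001111 walk d0:H3→d1:H0→d2:-→d3:-→d4:-→d5:-→d6:-→d7:-→d8:H5→d9:-→d10:-→d11:-→d12:H2 -> H2
  del 61.57.0.0/16 (clear depth 16)
  lookup 135.60.139.71: bits 1000 walk d0:H3→d1:H0→d2:-→d3:-→d4:- -> H0
  del 0.0.0.0/0 (clear depth 0)
  add 61.57.108.222/32 -> H2 at depth 32
  add 0.0.0.0/0 -> H3 at depth 0
  lookup 138.40.144.165: bits 10001 walk d0:H3→d1:H0→d2:-→d3:-→d4:-→d5:- -> H0
  del 140.0.0.0/8 (clear depth 8)
  add 88.52.124.77/32 -> H0 at depth 32
  add 140.254.1.16/28 -> H1 at depth 28
  add 0.0.0.0/0 -> H0 at depth 0
  del 61.48.0.0/12 (clear depth 12)
  add 61.48.0.0/12 -> H0 at depth 12
  del 140.254.0.0/20 (clear depth 20)

== LOOKUPS ==
["H4","H3","H5","H4","H4","H4","H0","H0","H4","H0","H0","H2","H0","H0"]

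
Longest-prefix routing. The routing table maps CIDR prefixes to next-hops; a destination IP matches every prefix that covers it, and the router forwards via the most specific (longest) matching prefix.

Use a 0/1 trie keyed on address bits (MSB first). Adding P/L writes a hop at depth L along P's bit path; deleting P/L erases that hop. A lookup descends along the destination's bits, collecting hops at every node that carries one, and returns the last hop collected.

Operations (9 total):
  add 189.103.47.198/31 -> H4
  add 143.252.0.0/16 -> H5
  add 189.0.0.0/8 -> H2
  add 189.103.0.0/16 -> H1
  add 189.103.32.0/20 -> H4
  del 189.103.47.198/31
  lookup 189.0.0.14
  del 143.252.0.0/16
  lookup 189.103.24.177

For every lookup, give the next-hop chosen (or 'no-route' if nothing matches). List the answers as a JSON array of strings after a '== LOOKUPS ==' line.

Trace:
  add 189.103.47.198/31 -> H4 at depth 31
  add 143.252.0.0/16 -> H5 at depth 16
  add 189.0.0.0/8 -> H2 at depth 8
  add 189.103.0.0/16 -> H1 at depth 16
  add 189.103.32.0/20 -> H4 at depth 20
  - 189.103.47.198/31 clear@31
  ? 189.0.0.14  path d0:-→d1:-→d2:-→d3:-→d4:-→d5:-→d6:-→d7:-→d8:H2→d9:-  best=H2
  - 143.252.0.0/16 clear@16
  ? 189.103.24.177  path d0:-→d1:-→d2:-→d3:-→d4:-→d5:-→d6:-→d7:-→d8:H2→d9:-→d10:-→d11:-→d12:-→d13:-→d14:-→d15:-→d16:H1→d17:-→d18:-  best=H1

== LOOKUPS ==
["H2","H1"]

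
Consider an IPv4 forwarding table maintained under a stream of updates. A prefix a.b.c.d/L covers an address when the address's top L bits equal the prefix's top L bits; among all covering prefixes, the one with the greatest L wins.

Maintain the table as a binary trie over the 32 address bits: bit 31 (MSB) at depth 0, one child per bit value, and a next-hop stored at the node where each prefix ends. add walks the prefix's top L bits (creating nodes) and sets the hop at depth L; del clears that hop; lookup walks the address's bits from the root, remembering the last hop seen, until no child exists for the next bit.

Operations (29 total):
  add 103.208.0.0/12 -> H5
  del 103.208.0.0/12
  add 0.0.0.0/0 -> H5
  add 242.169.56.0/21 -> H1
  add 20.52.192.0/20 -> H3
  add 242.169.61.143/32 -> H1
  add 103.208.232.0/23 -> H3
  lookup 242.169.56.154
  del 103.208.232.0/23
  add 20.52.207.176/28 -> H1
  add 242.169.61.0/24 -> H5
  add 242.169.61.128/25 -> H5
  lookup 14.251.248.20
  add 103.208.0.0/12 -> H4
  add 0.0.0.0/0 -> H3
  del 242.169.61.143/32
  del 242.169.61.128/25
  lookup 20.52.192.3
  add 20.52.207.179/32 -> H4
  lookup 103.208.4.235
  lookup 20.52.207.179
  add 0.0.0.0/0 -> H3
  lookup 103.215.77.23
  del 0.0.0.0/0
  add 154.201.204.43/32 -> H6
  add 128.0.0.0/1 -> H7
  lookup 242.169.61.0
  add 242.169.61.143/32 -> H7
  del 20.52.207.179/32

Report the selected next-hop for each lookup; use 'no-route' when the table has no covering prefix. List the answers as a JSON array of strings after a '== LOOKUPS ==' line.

Trace:
  add 103.208.0.0/12 -> H5 at depth 12
  del 103.208.0.0/12 (clear depth 12)
  add 0.0.0.0/0 -> H5 at depth 0
  add 242.169.56.0/21 -> H1 at depth 21
  add 20.52.192.0/20 -> H3 at depth 20
  add 242.169.61.143/32 -> H1 at depth 32
  add 103.208.232.0/23 -> H3 at depth 23
  lookup 242.169.56.154: bits 111100101010100100111 walk d0:H5→d1:-→d2:-→d3:-→d4:-→d5:-→d6:-→d7:-→d8:-→d9:-→d10:-→d11:-→d12:-→d13:-→d14:-→d15:-→d16:-→d17:-→d18:-→d19:-→d20:-→d21:H1 -> H1
  del 103.208.232.0/23 (clear depth 23)
  add 20.52.207.176/28 -> H1 at depth 28
  add 242.169.61.0/24 -> H5 at depth 24
  add 242.169.61.128/25 -> H5 at depth 25
  lookup 14.251.248.20: bits 000 walk d0:H5→d1:-→d2:-→d3:- -> H5
  add 103.208.0.0/12 -> H4 at depth 12
  add 0.0.0.0/0 -> H3 at depth 0
  del 242.169.61.143/32 (clear depth 32)
  del 242.169.61.128/25 (clear depth 25)
  lookup 20.52.192.3: bits 00010100001101001100 walk d0:H3→d1:-→d2:-→d3:-→d4:-→d5:-→d6:-→d7:-→d8:-→d9:-→d10:-→d11:-→d12:-→d13:-→d14:-→d15:-→d16:-→d17:-→d18:-→d19:-→d20:H3 -> H3
  add 20.52.207.179/32 -> H4 at depth 32
  lookup 103.208.4.235: bits 0110011111010000 walk d0:H3→d1:-→d2:-→d3:-→d4:-→d5:-→d6:-→d7:-→d8:-→d9:-→d10:-→d11:-→d12:H4→d13:-→d14:-→d15:-→d16:- -> H4
  lookup 20.52.207.179: bits 00010100001101001100111110110011 walk d0:H3→d1:-→d2:-→d3:-→d4:-→d5:-→d6:-→d7:-→d8:-→d9:-→d10:-→d11:-→d12:-→d13:-→d14:-→d15:-→d16:-→d17:-→d18:-→d19:-→d20:H3→d21:-→d22:-→d23:-→d24:-→d25:-→d26:-→d27:-→d28:H1→d29:-→d30:-→d31:-→d32:H4 -> H4
  add 0.0.0.0/0 -> H3 at depth 0
  lookup 103.215.77.23: bits 0110011111010 walk d0:H3→d1:-→d2:-→d3:-→d4:-→d5:-→d6:-→d7:-→d8:-→d9:-→d10:-→d11:-→d12:H4→d13:- -> H4
  del 0.0.0.0/0 (clear depth 0)
  add 154.201.204.43/32 -> H6 at depth 32
  add 128.0.0.0/1 -> H7 at depth 1
  lookup 242.169.61.0: bits 111100101010100100111101 walk d0:-→d1:H7→d2:-→d3:-→d4:-→d5:-→d6:-→d7:-→d8:-→d9:-→d10:-→d11:-→d12:-→d13:-→d14:-→d15:-→d16:-→d17:-→d18:-→d19:-→d20:-→d21:H1→d22:-→d23:-→d24:H5 -> H5
  add 242.169.61.143/32 -> H7 at depth 32
  del 20.52.207.179/32 (clear depth 32)

== LOOKUPS ==
["H1","H5","H3","H4","H4","H4","H5"]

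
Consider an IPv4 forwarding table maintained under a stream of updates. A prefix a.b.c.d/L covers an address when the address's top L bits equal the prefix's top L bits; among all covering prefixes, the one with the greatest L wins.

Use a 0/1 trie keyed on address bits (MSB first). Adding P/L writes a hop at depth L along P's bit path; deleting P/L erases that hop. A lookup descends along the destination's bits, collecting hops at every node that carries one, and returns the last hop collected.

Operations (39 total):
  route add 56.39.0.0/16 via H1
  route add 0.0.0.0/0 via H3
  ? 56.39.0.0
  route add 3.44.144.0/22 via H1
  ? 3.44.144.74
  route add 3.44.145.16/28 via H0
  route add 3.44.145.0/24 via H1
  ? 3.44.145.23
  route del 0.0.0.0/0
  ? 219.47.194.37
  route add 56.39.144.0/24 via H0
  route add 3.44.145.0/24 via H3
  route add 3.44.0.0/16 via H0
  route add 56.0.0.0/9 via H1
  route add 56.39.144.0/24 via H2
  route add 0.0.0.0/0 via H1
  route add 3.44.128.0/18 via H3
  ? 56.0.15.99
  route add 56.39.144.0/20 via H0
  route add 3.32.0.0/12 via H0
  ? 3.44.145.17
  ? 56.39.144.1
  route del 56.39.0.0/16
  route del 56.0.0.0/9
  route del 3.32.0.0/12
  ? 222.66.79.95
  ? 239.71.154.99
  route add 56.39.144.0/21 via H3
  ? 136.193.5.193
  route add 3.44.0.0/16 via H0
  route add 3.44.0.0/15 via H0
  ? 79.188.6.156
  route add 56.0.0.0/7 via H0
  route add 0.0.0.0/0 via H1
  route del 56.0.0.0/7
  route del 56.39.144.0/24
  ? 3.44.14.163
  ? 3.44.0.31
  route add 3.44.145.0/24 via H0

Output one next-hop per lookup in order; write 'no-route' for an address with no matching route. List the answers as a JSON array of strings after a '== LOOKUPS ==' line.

Trace:
  add 56.39.0.0/16 -> H1 at depth 16
  add 0.0.0.0/0 -> H3 at depth 0
  ? 56.39.0.0  path d0:H3→d1:-→d2:-→d3:-→d4:-→d5:-→d6:-→d7:-→d8:-→d9:-→d10:-→d11:-→d12:-→d13:-→d14:-→d15:-→d16:H1  best=H1
  add 3.44.144.0/22 -> H1 at depth 22
  ? 3.44.144.74  path d0:H3→d1:-→d2:-→d3:-→d4:-→d5:-→d6:-→d7:-→d8:-→d9:-→d10:-→d11:-→d12:-→d13:-→d14:-→d15:-→d16:-→d17:-→d18:-→d19:-→d20:-→d21:-→d22:H1  best=H1
  add 3.44.145.16/28 -> H0 at depth 28
  add 3.44.145.0/24 -> H1 at depth 24
  ? 3.44.145.23  path d0:H3→d1:-→d2:-→d3:-→d4:-→d5:-→d6:-→d7:-→d8:-→d9:-→d10:-→d11:-→d12:-→d13:-→d14:-→d15:-→d16:-→d17:-→d18:-→d19:-→d20:-→d21:-→d22:H1→d23:-→d24:H1→d25:-→d26:-→d27:-→d28:H0  best=H0
  del 0.0.0.0/0 (clear depth 0)
  ? 219.47.194.37  path d0:-  best=no-route
  add 56.39.144.0/24 -> H0 at depth 24
  add 3.44.145.0/24 -> H3 at depth 24
  add 3.44.0.0/16 -> H0 at depth 16
  add 56.0.0.0/9 -> H1 at depth 9
  add 56.39.144.0/24 -> H2 at depth 24
  add 0.0.0.0/0 -> H1 at depth 0
  add 3.44.128.0/18 -> H3 at depth 18
  ? 56.0.15.99  path d0:H1→d1:-→d2:-→d3:-→d4:-→d5:-→d6:-→d7:-→d8:-→d9:H1→d10:-  best=H1
  add 56.39.144.0/20 -> H0 at depth 20
  add 3.32.0.0/12 -> H0 at depth 12
  ? 3.44.145.17  path d0:H1→d1:-→d2:-→d3:-→d4:-→d5:-→d6:-→d7:-→d8:-→d9:-→d10:-→d11:-→d12:H0→d13:-→d14:-→d15:-→d16:H0→d17:-→d18:H3→d19:-→d20:-→d21:-→d22:H1→d23:-→d24:H3→d25:-→d26:-→d27:-→d28:H0  best=H0
  ? 56.39.144.1  path d0:H1→d1:-→d2:-→d3:-→d4:-→d5:-→d6:-→d7:-→d8:-→d9:H1→d10:-→d11:-→d12:-→d13:-→d14:-→d15:-→d16:H1→d17:-→d18:-→d19:-→d20:H0→d21:-→d22:-→d23:-→d24:H2  best=H2
  del 56.39.0.0/16 (clear depth 16)
  del 56.0.0.0/9 (clear depth 9)
  del 3.32.0.0/12 (clear depth 12)
  ? 222.66.79.95  path d0:H1  best=H1
  ? 239.71.154.99  path d0:H1  best=H1
  add 56.39.144.0/21 -> H3 at depth 21
  ? 136.193.5.193  path d0:H1  best=H1
  add 3.44.0.0/16 -> H0 at depth 16
  add 3.44.0.0/15 -> H0 at depth 15
  ? 79.188.6.156  path d0:H1→d1:-  best=H1
  add 56.0.0.0/7 -> H0 at depth 7
  add 0.0.0.0/0 -> H1 at depth 0
  del 56.0.0.0/7 (clear depth 7)
  del 56.39.144.0/24 (clear depth 24)
  ? 3.44.14.163  path d0:H1→d1:-→d2:-→d3:-→d4:-→d5:-→d6:-→d7:-→d8:-→d9:-→d10:-→d11:-→d12:-→d13:-→d14:-→d15:H0→d16:H0  best=H0
  ? 3.44.0.31  path d0:H1→d1:-→d2:-→d3:-→d4:-→d5:-→d6:-→d7:-→d8:-→d9:-→d10:-→d11:-→d12:-→d13:-→d14:-→d15:H0→d16:H0  best=H0
  add 3.44.145.0/24 -> H0 at depth 24

== LOOKUPS ==
["H1","H1","H0","no-route","H1","H0","H2","H1","H1","H1","H1","H0","H0"]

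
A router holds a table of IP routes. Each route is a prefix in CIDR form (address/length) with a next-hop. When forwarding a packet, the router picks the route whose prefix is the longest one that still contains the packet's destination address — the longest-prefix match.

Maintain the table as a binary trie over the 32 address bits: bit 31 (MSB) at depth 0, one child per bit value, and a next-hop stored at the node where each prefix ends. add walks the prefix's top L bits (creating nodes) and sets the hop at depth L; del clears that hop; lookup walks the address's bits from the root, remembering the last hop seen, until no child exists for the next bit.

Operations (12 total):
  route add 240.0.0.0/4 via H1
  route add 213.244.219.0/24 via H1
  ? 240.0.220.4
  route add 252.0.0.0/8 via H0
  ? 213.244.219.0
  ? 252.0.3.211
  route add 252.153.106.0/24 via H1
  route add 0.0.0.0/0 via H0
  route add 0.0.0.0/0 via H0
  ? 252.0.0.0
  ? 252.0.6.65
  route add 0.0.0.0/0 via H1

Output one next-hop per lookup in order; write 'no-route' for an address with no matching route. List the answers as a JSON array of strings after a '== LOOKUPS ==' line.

Trace:
  add 240.0.0.0/4 -> H1 at depth 4
  add 213.244.219.0/24 -> H1 at depth 24
  ? 240.0.220.4  path d0:-→d1:-→d2:-→d3:-→d4:H1  best=H1
  add 252.0.0.0/8 -> H0 at depth 8
  ? 213.244.219.0  path d0:-→d1:-→d2:-→d3:-→d4:-→d5:-→d6:-→d7:-→d8:-→d9:-→d10:-→d11:-→d12:-→d13:-→d14:-→d15:-→d16:-→d17:-→d18:-→d19:-→d20:-→d21:-→d22:-→d23:-→d24:H1  best=H1
  ? 252.0.3.211  path d0:-→d1:-→d2:-→d3:-→d4:H1→d5:-→d6:-→d7:-→d8:H0  best=H0
  add 252.153.106.0/24 -> H1 at depth 24
  add 0.0.0.0/0 -> H0 at depth 0
  add 0.0.0.0/0 -> H0 at depth 0
  ? 252.0.0.0  path d0:H0→d1:-→d2:-→d3:-→d4:H1→d5:-→d6:-→d7:-→d8:H0  best=H0
  ? 252.0.6.65  path d0:H0→d1:-→d2:-→d3:-→d4:H1→d5:-→d6:-→d7:-→d8:H0  best=H0
  add 0.0.0.0/0 -> H1 at depth 0

== LOOKUPS ==
["H1","H1","H0","H0","H0"]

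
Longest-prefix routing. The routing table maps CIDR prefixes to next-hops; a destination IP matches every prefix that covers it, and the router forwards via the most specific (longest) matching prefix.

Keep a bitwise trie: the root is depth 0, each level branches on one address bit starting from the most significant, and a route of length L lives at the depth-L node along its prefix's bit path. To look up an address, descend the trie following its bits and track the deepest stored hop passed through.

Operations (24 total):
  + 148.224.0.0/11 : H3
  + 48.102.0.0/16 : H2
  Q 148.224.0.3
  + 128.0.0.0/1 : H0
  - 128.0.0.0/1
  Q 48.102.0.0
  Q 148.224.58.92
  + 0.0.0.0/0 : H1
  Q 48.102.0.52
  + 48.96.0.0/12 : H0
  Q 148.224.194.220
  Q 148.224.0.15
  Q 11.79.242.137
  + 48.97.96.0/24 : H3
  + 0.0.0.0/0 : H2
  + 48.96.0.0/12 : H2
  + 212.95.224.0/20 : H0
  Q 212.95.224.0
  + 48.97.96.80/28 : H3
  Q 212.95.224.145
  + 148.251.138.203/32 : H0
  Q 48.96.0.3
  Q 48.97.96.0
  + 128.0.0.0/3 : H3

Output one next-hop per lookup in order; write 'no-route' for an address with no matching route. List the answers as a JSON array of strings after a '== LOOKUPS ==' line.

Trace:
  + 148.224.0.0/11 (H3) depth=11
  + 48.102.0.0/16 (H2) depth=16
  ? 148.224.0.3  path d0:-→d1:-→d2:-→d3:-→d4:-→d5:-→d6:-→d7:-→d8:-→d9:-→d10:-→d11:H3  best=H3
  + 128.0.0.0/1 (H0) depth=1
  - 128.0.0.0/1 clear@1
  ? 48.102.0.0  path d0:-→d1:-→d2:-→d3:-→d4:-→d5:-→d6:-→d7:-→d8:-→d9:-→d10:-→d11:-→d12:-→d13:-→d14:-→d15:-→d16:H2  best=H2
  ? 148.224.58.92  path d0:-→d1:-→d2:-→d3:-→d4:-→d5:-→d6:-→d7:-→d8:-→d9:-→d10:-→d11:H3  best=H3
  + 0.0.0.0/0 (H1) depth=0
  ? 48.102.0.52  path d0:H1→d1:-→d2:-→d3:-→d4:-→d5:-→d6:-→d7:-→d8:-→d9:-→d10:-→d11:-→d12:-→d13:-→d14:-→d15:-→d16:H2  best=H2
  + 48.96.0.0/12 (H0) depth=12
  ? 148.224.194.220  path d0:H1→d1:-→d2:-→d3:-→d4:-→d5:-→d6:-→d7:-→d8:-→d9:-→d10:-→d11:H3  best=H3
  ? 148.224.0.15  path d0:H1→d1:-→d2:-→d3:-→d4:-→d5:-→d6:-→d7:-→d8:-→d9:-→d10:-→d11:H3  best=H3
  ? 11.79.242.137  path d0:H1→d1:-→d2:-  best=H1
  + 48.97.96.0/24 (H3) depth=24
  + 0.0.0.0/0 (H2) depth=0
  + 48.96.0.0/12 (H2) depth=12
  + 212.95.224.0/20 (H0) depth=20
  ? 212.95.224.0  path d0:H2→d1:-→d2:-→d3:-→d4:-→d5:-→d6:-→d7:-→d8:-→d9:-→d10:-→d11:-→d12:-→d13:-→d14:-→d15:-→d16:-→d17:-→d18:-→d19:-→d20:H0  best=H0
  + 48.97.96.80/28 (H3) depth=28
  ? 212.95.224.145  path d0:H2→d1:-→d2:-→d3:-→d4:-→d5:-→d6:-→d7:-→d8:-→d9:-→d10:-→d11:-→d12:-→d13:-→d14:-→d15:-→d16:-→d17:-→d18:-→d19:-→d20:H0  best=H0
  + 148.251.138.203/32 (H0) depth=32
  ? 48.96.0.3  path d0:H2→d1:-→d2:-→d3:-→d4:-→d5:-→d6:-→d7:-→d8:-→d9:-→d10:-→d11:-→d12:H2→d13:-→d14:-→d15:-  best=H2
  ? 48.97.96.0  path d0:H2→d1:-→d2:-→d3:-→d4:-→d5:-→d6:-→d7:-→d8:-→d9:-→d10:-→d11:-→d12:H2→d13:-→d14:-→d15:-→d16:-→d17:-→d18:-→d19:-→d20:-→d21:-→d22:-→d23:-→d24:H3→d25:-  best=H3
  + 128.0.0.0/3 (H3) depth=3

== LOOKUPS ==
["H3","H2","H3","H2","H3","H3","H1","H0","H0","H2","H3"]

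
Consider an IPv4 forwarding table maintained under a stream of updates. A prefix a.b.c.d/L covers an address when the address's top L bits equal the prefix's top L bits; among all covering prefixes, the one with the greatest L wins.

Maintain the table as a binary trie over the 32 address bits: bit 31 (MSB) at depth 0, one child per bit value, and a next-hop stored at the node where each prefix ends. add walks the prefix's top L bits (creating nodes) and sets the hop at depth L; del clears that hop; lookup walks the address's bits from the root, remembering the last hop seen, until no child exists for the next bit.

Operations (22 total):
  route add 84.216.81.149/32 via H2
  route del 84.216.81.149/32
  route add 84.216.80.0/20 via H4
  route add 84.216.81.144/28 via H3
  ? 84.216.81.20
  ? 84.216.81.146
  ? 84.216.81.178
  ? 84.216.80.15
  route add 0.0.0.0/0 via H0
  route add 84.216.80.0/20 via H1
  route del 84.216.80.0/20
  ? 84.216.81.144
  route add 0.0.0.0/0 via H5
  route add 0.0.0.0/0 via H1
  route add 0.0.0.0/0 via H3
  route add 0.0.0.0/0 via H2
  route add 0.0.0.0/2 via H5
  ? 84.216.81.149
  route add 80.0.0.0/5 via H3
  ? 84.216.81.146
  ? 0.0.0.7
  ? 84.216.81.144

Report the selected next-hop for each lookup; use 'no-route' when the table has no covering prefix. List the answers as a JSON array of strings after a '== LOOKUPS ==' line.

Process each operation:
  add 84.216.81.149/32 -> H2 at depth 32
  - 84.216.81.149/32 clear@32
  add 84.216.80.0/20 -> H4 at depth 20
  add 84.216.81.144/28 -> H3 at depth 28
  ? 84.216.81.20  path d0:-→d1:-→d2:-→d3:-→d4:-→d5:-→d6:-→d7:-→d8:-→d9:-→d10:-→d11:-→d12:-→d13:-→d14:-→d15:-→d16:-→d17:-→d18:-→d19:-→d20:H4→d21:-→d22:-→d23:-→d24:-  best=H4
  ? 84.216.81.146  path d0:-→d1:-→d2:-→d3:-→d4:-→d5:-→d6:-→d7:-→d8:-→d9:-→d10:-→d11:-→d12:-→d13:-→d14:-→d15:-→d16:-→d17:-→d18:-→d19:-→d20:H4→d21:-→d22:-→d23:-→d24:-→d25:-→d26:-→d27:-→d28:H3→d29:-  best=H3
  ? 84.216.81.178  path d0:-→d1:-→d2:-→d3:-→d4:-→d5:-→d6:-→d7:-→d8:-→d9:-→d10:-→d11:-→d12:-→d13:-→d14:-→d15:-→d16:-→d17:-→d18:-→d19:-→d20:H4→d21:-→d22:-→d23:-→d24:-→d25:-→d26:-  best=H4
  ? 84.216.80.15  path d0:-→d1:-→d2:-→d3:-→d4:-→d5:-→d6:-→d7:-→d8:-→d9:-→d10:-→d11:-→d12:-→d13:-→d14:-→d15:-→d16:-→d17:-→d18:-→d19:-→d20:H4→d21:-→d22:-→d23:-  best=H4
  add 0.0.0.0/0 -> H0 at depth 0
  add 84.216.80.0/20 -> H1 at depth 20
  - 84.216.80.0/20 clear@20
  ? 84.216.81.144  path d0:H0→d1:-→d2:-→d3:-→d4:-→d5:-→d6:-→d7:-→d8:-→d9:-→d10:-→d11:-→d12:-→d13:-→d14:-→d15:-→d16:-→d17:-→d18:-→d19:-→d20:-→d21:-→d22:-→d23:-→d24:-→d25:-→d26:-→d27:-→d28:H3→d29:-  best=H3
  add 0.0.0.0/0 -> H5 at depth 0
  add 0.0.0.0/0 -> H1 at depth 0
  add 0.0.0.0/0 -> H3 at depth 0
  add 0.0.0.0/0 -> H2 at depth 0
  add 0.0.0.0/2 -> H5 at depth 2
  ? 84.216.81.149  path d0:H2→d1:-→d2:-→d3:-→d4:-→d5:-→d6:-→d7:-→d8:-→d9:-→d10:-→d11:-→d12:-→d13:-→d14:-→d15:-→d16:-→d17:-→d18:-→d19:-→d20:-→d21:-→d22:-→d23:-→d24:-→d25:-→d26:-→d27:-→d28:H3→d29:-→d30:-→d31:-→d32:-  best=H3
  add 80.0.0.0/5 -> H3 at depth 5
  ? 84.216.81.146  path d0:H2→d1:-→d2:-→d3:-→d4:-→d5:H3→d6:-→d7:-→d8:-→d9:-→d10:-→d11:-→d12:-→d13:-→d14:-→d15:-→d16:-→d17:-→d18:-→d19:-→d20:-→d21:-→d22:-→d23:-→d24:-→d25:-→d26:-→d27:-→d28:H3→d29:-  best=H3
  ? 0.0.0.7  path d0:H2→d1:-→d2:H5  best=H5
  ? 84.216.81.144  path d0:H2→d1:-→d2:-→d3:-→d4:-→d5:H3→d6:-→d7:-→d8:-→d9:-→d10:-→d11:-→d12:-→d13:-→d14:-→d15:-→d16:-→d17:-→d18:-→d19:-→d20:-→d21:-→d22:-→d23:-→d24:-→d25:-→d26:-→d27:-→d28:H3→d29:-  best=H3

== LOOKUPS ==
["H4","H3","H4","H4","H3","H3","H3","H5","H3"]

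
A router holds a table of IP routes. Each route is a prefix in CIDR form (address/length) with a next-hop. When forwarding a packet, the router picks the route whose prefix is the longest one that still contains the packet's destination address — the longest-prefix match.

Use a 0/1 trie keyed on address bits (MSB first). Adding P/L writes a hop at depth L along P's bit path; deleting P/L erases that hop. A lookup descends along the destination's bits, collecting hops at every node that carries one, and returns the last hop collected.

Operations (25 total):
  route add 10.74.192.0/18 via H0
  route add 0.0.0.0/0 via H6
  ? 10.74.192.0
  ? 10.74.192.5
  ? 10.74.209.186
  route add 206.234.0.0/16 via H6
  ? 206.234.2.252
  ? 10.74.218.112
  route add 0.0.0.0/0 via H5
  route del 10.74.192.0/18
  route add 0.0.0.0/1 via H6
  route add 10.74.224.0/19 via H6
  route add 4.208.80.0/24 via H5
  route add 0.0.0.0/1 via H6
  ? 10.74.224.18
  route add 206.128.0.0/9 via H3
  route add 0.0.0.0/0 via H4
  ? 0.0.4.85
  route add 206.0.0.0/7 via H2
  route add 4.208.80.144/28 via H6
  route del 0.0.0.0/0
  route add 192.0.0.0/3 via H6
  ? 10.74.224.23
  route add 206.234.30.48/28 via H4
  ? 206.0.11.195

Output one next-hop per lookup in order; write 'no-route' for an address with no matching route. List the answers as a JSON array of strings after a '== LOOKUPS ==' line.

Trace:
  + 10.74.192.0/18 (H0) depth=18
  + 0.0.0.0/0 (H6) depth=0
  Q 10.74.192.0: descend 000010100100101011 ; hops seen [H6,H0] ; pick H0
  Q 10.74.192.5: descend 000010100100101011 ; hops seen [H6,H0] ; pick H0
  Q 10.74.209.186: descend 000010100100101011 ; hops seen [H6,H0] ; pick H0
  + 206.234.0.0/16 (H6) depth=16
  Q 206.234.2.252: descend 1100111011101010 ; hops seen [H6,H6] ; pick H6
  Q 10.74.218.112: descend 000010100100101011 ; hops seen [H6,H0] ; pick H0
  + 0.0.0.0/0 (H5) depth=0
  - 10.74.192.0/18 clear@18
  + 0.0.0.0/1 (H6) depth=1
  + 10.74.224.0/19 (H6) depth=19
  + 4.208.80.0/24 (H5) depth=24
  + 0.0.0.0/1 (H6) depth=1
  Q 10.74.224.18: descend 0000101001001010111 ; hops seen [H5,H6,H6] ; pick H6
  + 206.128.0.0/9 (H3) depth=9
  + 0.0.0.0/0 (H4) depth=0
  Q 0.0.4.85: descend 00000 ; hops seen [H4,H6] ; pick H6
  + 206.0.0.0/7 (H2) depth=7
  + 4.208.80.144/28 (H6) depth=28
  - 0.0.0.0/0 clear@0
  + 192.0.0.0/3 (H6) depth=3
  Q 10.74.224.23: descend 0000101001001010111 ; hops seen [H6,H6] ; pick H6
  + 206.234.30.48/28 (H4) depth=28
  Q 206.0.11.195: descend 11001110 ; hops seen [H6,H2] ; pick H2

== LOOKUPS ==
["H0","H0","H0","H6","H0","H6","H6","H6","H2"]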